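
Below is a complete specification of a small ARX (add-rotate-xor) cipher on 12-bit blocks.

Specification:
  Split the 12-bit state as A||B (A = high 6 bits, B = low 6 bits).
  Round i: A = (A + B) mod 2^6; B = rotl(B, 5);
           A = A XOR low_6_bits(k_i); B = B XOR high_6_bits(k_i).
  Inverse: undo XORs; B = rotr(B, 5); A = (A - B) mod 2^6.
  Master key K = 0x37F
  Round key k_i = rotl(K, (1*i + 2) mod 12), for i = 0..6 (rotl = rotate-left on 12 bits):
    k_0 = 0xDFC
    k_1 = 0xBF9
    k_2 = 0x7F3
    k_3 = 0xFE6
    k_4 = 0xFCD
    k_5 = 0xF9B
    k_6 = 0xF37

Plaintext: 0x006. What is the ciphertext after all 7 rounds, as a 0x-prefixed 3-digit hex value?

0x975

s_0 = plaintext = 0x006
s_1 = Round(s_0, k_0) = 0xEB4
s_2 = Round(s_1, k_1) = 0x5F5
s_3 = Round(s_2, k_2) = 0xFE5
s_4 = Round(s_3, k_3) = 0x08D
s_5 = Round(s_4, k_4) = 0x099
s_6 = Round(s_5, k_5) = 0x012
s_7 = Round(s_6, k_6) = 0x975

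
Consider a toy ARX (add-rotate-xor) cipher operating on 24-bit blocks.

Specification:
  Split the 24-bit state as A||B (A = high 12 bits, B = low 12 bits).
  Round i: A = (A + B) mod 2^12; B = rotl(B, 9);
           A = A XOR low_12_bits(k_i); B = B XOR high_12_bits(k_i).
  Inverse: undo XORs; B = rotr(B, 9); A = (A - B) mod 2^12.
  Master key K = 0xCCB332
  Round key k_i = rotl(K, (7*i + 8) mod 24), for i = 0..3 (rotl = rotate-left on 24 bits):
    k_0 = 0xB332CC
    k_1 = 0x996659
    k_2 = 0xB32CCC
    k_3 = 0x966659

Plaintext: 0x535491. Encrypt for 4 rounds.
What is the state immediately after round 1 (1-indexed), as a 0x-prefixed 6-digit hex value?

0xB0A9A1

s_0 = plaintext = 0x535491
s_1 = Round(s_0, k_0) = 0xB0A9A1
s_2 = Round(s_1, k_1) = 0x2F2AA2
s_3 = Round(s_2, k_2) = 0x158E66
s_4 = Round(s_3, k_3) = 0x9E74AA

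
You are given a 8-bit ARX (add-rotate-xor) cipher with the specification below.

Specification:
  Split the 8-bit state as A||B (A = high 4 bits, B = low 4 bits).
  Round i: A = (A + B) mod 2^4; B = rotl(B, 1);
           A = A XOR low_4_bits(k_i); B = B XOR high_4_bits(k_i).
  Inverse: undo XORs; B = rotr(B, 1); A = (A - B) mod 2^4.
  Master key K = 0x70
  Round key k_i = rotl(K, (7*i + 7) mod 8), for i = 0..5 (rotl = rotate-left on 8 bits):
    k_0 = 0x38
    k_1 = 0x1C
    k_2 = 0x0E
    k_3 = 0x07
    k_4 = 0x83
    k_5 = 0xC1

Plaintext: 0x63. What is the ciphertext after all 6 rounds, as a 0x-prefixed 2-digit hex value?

s_0 = plaintext = 0x63
s_1 = Round(s_0, k_0) = 0x15
s_2 = Round(s_1, k_1) = 0xAB
s_3 = Round(s_2, k_2) = 0xB7
s_4 = Round(s_3, k_3) = 0x5E
s_5 = Round(s_4, k_4) = 0x05
s_6 = Round(s_5, k_5) = 0x46

0x46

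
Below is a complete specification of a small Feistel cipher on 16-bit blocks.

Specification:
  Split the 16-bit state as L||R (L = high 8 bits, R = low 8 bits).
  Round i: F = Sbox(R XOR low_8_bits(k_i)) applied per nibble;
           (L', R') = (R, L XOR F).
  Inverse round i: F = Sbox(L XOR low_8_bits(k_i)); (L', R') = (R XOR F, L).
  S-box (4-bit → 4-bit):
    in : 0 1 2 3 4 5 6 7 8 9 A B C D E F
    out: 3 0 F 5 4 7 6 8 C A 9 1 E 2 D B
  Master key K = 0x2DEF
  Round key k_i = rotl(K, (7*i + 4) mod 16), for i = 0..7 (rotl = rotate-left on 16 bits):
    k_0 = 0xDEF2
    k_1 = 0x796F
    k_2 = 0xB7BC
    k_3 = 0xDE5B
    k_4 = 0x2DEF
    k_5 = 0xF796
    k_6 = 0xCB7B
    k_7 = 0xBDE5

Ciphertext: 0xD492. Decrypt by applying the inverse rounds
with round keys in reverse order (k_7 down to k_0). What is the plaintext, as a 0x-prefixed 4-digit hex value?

s_0 = ciphertext = 0xD492
s_1 = InvRound(s_0, k_7) = 0xC2D4
s_2 = InvRound(s_1, k_6) = 0xCEC2
s_3 = InvRound(s_2, k_5) = 0xBECE
s_4 = InvRound(s_3, k_4) = 0xBEBE
s_5 = InvRound(s_4, k_3) = 0x69BE
s_6 = InvRound(s_5, k_2) = 0x9969
s_7 = InvRound(s_6, k_1) = 0xDF99
s_8 = InvRound(s_7, k_0) = 0x6BDF

0x6BDF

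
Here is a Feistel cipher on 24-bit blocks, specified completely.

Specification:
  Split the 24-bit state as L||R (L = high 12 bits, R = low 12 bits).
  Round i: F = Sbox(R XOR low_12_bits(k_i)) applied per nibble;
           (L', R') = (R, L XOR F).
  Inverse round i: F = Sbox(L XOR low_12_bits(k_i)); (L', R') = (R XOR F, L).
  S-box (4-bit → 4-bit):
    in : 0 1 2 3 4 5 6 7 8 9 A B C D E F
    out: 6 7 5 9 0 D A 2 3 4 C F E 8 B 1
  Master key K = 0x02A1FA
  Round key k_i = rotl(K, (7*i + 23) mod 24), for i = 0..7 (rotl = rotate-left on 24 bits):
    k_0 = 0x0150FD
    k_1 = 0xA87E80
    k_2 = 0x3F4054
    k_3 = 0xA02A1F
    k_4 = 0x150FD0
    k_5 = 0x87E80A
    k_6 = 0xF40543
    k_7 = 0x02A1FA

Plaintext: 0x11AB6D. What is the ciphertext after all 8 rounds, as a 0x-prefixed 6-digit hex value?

0xE9C4BE

s_0 = plaintext = 0x11AB6D
s_1 = Round(s_0, k_0) = 0xB6DE5C
s_2 = Round(s_1, k_1) = 0xE5CDE3
s_3 = Round(s_2, k_2) = 0xDE36AE
s_4 = Round(s_3, k_3) = 0x6AE314
s_5 = Round(s_4, k_4) = 0x31484E
s_6 = Round(s_5, k_5) = 0x84E514
s_7 = Round(s_6, k_6) = 0x514E9C
s_8 = Round(s_7, k_7) = 0xE9C4BE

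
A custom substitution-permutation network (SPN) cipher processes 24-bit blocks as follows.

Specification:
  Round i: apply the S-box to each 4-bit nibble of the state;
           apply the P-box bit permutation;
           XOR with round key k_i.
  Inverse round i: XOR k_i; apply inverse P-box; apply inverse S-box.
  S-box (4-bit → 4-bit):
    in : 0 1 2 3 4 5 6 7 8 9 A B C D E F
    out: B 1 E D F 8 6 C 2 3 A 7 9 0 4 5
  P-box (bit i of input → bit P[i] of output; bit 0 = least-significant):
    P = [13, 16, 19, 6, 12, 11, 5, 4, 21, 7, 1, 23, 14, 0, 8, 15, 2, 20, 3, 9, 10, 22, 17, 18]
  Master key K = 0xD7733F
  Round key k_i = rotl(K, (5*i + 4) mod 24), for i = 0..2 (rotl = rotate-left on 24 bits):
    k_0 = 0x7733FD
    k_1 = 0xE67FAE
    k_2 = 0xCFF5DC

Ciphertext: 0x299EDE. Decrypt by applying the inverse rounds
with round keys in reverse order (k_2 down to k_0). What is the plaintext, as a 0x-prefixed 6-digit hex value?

s_0 = ciphertext = 0x299EDE
s_1 = InvRound(s_0, k_2) = 0x25F381
s_2 = InvRound(s_1, k_1) = 0xBFA768
s_3 = InvRound(s_2, k_0) = 0x91AACE

0x91AACE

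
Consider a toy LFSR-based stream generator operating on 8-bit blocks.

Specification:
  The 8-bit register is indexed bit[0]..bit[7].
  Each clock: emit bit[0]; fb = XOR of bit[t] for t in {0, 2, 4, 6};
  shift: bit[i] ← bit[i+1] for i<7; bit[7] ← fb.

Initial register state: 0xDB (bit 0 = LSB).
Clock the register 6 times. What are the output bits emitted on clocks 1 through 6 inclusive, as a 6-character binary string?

110110

reg_0 = 0xDB
clock 1: out=1, reg = 0xED
clock 2: out=1, reg = 0xF6
clock 3: out=0, reg = 0xFB
clock 4: out=1, reg = 0xFD
clock 5: out=1, reg = 0x7E
clock 6: out=0, reg = 0xBF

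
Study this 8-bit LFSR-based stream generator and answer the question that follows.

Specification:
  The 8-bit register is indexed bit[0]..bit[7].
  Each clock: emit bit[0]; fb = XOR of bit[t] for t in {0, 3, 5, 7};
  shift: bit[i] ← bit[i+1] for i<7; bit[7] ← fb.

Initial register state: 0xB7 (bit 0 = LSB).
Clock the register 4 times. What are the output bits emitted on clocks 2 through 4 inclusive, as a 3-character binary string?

110

reg_0 = 0xB7
clock 1: out=1, reg = 0xDB
clock 2: out=1, reg = 0xED
clock 3: out=1, reg = 0x76
clock 4: out=0, reg = 0xBB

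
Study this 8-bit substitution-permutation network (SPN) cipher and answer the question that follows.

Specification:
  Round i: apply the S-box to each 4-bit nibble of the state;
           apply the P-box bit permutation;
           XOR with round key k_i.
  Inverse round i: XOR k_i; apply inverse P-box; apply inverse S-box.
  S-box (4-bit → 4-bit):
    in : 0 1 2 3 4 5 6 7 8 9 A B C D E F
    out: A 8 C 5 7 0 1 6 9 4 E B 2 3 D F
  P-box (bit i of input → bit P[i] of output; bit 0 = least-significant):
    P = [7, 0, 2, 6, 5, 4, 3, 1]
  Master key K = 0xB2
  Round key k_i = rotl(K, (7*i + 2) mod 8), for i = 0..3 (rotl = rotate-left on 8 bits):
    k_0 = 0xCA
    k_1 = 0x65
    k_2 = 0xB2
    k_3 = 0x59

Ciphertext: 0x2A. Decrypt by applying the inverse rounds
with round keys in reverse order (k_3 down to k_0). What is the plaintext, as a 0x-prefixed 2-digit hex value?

0xAC

s_0 = ciphertext = 0x2A
s_1 = InvRound(s_0, k_3) = 0xB0
s_2 = InvRound(s_1, k_2) = 0x15
s_3 = InvRound(s_2, k_1) = 0xD1
s_4 = InvRound(s_3, k_0) = 0xAC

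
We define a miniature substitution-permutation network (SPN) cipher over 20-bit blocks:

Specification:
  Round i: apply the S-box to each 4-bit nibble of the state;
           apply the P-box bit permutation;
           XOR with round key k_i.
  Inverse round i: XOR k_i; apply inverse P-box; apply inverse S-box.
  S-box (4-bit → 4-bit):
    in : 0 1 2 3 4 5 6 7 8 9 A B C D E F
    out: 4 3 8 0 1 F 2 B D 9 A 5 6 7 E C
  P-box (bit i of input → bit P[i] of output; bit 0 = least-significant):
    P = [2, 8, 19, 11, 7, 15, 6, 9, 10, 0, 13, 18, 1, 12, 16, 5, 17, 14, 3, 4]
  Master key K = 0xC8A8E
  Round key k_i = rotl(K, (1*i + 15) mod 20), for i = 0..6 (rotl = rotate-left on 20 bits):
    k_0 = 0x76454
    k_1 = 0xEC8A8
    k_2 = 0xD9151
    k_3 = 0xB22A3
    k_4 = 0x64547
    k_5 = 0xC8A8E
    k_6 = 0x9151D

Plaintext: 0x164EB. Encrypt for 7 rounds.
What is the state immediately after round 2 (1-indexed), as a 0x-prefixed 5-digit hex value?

0x10822

s_0 = plaintext = 0x164EB
s_1 = Round(s_0, k_0) = 0xDB210
s_2 = Round(s_1, k_1) = 0x10822
s_3 = Round(s_2, k_2) = 0xAFF51
s_4 = Round(s_3, k_3) = 0xEC157
s_5 = Round(s_4, k_4) = 0x79A9A
s_6 = Round(s_5, k_5) = 0xAC13D
s_7 = Round(s_6, k_6) = 0x04008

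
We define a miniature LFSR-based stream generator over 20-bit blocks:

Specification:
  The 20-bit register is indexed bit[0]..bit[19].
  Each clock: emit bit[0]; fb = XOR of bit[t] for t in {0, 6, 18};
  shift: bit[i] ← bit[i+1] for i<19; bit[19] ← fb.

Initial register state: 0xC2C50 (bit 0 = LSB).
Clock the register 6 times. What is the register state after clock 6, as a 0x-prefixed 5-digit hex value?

reg_0 = 0xC2C50
clock 1: out=0, reg = 0x61628
clock 2: out=0, reg = 0xB0B14
clock 3: out=0, reg = 0x5858A
clock 4: out=0, reg = 0xAC2C5
clock 5: out=1, reg = 0x56162
clock 6: out=0, reg = 0x2B0B1

0x2B0B1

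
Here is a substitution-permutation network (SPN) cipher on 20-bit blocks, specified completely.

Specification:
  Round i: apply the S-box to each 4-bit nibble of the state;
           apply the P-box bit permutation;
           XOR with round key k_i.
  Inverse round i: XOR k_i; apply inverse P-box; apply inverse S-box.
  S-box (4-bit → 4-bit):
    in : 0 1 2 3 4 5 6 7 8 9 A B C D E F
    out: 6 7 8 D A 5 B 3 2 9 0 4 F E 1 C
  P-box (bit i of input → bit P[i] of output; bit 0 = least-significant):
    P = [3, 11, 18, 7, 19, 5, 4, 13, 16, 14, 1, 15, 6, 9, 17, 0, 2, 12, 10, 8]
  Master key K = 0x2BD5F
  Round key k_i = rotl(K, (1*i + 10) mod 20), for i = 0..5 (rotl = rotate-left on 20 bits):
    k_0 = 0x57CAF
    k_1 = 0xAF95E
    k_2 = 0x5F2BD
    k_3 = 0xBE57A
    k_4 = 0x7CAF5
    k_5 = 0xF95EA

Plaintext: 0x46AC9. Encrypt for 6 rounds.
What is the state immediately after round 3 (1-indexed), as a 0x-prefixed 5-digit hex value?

s_0 = plaintext = 0x46AC9
s_1 = Round(s_0, k_0) = 0xD4F56
s_2 = Round(s_1, k_1) = 0x266C5
s_3 = Round(s_2, k_2) = 0x811C4
s_4 = Round(s_3, k_3) = 0x09F88
s_5 = Round(s_4, k_4) = 0x75696
s_6 = Round(s_5, k_5) = 0x46D26

0x811C4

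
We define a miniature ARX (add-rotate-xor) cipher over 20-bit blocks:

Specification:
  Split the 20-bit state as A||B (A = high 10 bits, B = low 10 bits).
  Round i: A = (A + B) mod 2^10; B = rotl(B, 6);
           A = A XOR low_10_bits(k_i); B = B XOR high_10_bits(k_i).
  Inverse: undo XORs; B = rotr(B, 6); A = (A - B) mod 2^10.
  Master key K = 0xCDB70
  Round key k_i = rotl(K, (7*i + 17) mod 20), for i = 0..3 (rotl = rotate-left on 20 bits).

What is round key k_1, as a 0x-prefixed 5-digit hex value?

0xDB70C

K = 0xCDB70
k_0 = rotl(K, (7*0+17) mod 20) = rotl(K, 17) = 0x19B6E
k_1 = rotl(K, (7*1+17) mod 20) = rotl(K, 4) = 0xDB70C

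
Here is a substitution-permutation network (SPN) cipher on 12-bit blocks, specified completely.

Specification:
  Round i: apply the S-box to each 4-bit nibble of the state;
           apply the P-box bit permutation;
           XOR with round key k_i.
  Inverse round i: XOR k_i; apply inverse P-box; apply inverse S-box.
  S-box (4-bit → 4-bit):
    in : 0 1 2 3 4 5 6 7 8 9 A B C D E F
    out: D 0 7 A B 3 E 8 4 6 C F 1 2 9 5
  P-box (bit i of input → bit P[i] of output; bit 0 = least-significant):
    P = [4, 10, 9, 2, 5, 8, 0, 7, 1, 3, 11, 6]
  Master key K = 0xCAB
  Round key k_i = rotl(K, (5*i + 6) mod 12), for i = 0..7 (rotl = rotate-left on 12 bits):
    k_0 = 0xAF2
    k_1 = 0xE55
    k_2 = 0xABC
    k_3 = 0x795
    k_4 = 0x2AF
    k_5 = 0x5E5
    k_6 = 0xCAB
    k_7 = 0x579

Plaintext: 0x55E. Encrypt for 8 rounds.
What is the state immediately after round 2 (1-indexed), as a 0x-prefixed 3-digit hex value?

0x62F

s_0 = plaintext = 0x55E
s_1 = Round(s_0, k_0) = 0xBCC
s_2 = Round(s_1, k_1) = 0x62F
s_3 = Round(s_2, k_2) = 0x1C5
s_4 = Round(s_3, k_3) = 0x3A5
s_5 = Round(s_4, k_4) = 0x676
s_6 = Round(s_5, k_5) = 0xB29
s_7 = Round(s_6, k_6) = 0x3C0
s_8 = Round(s_7, k_7) = 0x705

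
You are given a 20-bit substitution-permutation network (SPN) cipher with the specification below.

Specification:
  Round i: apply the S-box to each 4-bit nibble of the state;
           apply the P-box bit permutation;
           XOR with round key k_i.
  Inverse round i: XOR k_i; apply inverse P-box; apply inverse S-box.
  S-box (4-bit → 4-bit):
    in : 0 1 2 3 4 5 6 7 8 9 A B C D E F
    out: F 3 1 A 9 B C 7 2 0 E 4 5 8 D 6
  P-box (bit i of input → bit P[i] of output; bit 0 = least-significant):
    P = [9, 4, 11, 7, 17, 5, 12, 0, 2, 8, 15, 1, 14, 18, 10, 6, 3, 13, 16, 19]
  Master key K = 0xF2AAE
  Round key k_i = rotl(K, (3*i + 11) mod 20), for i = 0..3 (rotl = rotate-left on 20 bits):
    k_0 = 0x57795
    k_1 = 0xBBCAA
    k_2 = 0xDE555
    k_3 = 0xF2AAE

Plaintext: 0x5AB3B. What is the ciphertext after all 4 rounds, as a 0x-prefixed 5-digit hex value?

0x030F4

s_0 = plaintext = 0x5AB3B
s_1 = Round(s_0, k_0) = 0x9DBFC
s_2 = Round(s_1, k_1) = 0xB26CA
s_3 = Round(s_2, k_2) = 0xE3DC7
s_4 = Round(s_3, k_3) = 0x030F4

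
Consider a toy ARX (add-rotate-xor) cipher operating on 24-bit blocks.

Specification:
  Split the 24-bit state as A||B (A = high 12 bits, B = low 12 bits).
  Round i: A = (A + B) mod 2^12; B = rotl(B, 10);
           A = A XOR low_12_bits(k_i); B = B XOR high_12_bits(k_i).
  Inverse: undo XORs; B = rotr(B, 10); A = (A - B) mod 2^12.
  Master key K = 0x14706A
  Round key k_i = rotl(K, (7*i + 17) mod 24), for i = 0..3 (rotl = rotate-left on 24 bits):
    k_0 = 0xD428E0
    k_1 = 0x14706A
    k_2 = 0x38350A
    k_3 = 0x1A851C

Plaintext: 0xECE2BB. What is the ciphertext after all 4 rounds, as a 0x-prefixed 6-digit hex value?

0x82115B

s_0 = plaintext = 0xECE2BB
s_1 = Round(s_0, k_0) = 0x9691EC
s_2 = Round(s_1, k_1) = 0xB3F13C
s_3 = Round(s_2, k_2) = 0x9713CC
s_4 = Round(s_3, k_3) = 0x82115B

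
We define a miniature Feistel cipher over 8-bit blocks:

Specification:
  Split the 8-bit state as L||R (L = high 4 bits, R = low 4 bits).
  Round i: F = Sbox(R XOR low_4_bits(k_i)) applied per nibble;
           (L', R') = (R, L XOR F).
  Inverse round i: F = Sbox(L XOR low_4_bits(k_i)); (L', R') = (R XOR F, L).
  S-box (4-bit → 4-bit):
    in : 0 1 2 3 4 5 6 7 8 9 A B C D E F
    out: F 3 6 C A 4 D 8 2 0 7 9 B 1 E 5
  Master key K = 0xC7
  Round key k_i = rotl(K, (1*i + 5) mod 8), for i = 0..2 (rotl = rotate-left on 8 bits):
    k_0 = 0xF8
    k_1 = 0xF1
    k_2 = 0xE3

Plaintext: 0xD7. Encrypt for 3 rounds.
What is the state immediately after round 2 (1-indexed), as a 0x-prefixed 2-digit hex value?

0x87

s_0 = plaintext = 0xD7
s_1 = Round(s_0, k_0) = 0x78
s_2 = Round(s_1, k_1) = 0x87
s_3 = Round(s_2, k_2) = 0x72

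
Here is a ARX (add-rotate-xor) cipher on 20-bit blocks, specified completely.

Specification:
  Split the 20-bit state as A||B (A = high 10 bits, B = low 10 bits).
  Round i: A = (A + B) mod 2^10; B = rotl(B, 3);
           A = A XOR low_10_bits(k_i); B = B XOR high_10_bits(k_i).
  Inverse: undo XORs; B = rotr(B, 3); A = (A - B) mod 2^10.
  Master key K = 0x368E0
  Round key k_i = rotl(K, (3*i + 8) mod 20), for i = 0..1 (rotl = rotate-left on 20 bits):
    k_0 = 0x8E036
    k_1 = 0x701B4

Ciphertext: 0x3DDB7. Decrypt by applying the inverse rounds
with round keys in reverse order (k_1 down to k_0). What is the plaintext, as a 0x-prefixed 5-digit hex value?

s_0 = ciphertext = 0x3DDB7
s_1 = InvRound(s_0, k_1) = 0x6D78E
s_2 = InvRound(s_1, k_0) = 0x93736

0x93736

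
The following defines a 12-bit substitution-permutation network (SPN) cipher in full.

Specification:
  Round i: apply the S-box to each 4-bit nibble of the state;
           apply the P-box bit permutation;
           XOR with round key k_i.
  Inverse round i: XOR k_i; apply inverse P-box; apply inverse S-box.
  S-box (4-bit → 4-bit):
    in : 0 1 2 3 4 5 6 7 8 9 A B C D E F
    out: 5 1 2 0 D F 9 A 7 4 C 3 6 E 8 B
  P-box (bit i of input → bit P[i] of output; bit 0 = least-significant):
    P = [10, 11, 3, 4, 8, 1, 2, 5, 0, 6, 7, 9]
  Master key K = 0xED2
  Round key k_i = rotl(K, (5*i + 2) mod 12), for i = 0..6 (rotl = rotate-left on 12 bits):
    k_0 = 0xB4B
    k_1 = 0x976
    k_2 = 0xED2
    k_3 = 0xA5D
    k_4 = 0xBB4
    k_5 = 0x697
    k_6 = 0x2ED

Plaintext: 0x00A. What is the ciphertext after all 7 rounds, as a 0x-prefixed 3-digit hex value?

0x810

s_0 = plaintext = 0x00A
s_1 = Round(s_0, k_0) = 0xAD6
s_2 = Round(s_1, k_1) = 0xFC0
s_3 = Round(s_2, k_2) = 0x89D
s_4 = Round(s_3, k_3) = 0x280
s_5 = Round(s_4, k_4) = 0xEFA
s_6 = Round(s_5, k_5) = 0x5AD
s_7 = Round(s_6, k_6) = 0x810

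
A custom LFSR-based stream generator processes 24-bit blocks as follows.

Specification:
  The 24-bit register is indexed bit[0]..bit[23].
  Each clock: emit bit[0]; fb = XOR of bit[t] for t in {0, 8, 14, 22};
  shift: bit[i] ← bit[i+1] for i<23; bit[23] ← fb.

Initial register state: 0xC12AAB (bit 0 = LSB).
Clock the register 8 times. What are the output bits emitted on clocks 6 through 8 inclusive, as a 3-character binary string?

reg_0 = 0xC12AAB
clock 1: out=1, reg = 0x609555
clock 2: out=1, reg = 0xB04AAA
clock 3: out=0, reg = 0xD82555
clock 4: out=1, reg = 0xEC12AA
clock 5: out=0, reg = 0xF60955
clock 6: out=1, reg = 0xFB04AA
clock 7: out=0, reg = 0xFD8255
clock 8: out=1, reg = 0x7EC12A

101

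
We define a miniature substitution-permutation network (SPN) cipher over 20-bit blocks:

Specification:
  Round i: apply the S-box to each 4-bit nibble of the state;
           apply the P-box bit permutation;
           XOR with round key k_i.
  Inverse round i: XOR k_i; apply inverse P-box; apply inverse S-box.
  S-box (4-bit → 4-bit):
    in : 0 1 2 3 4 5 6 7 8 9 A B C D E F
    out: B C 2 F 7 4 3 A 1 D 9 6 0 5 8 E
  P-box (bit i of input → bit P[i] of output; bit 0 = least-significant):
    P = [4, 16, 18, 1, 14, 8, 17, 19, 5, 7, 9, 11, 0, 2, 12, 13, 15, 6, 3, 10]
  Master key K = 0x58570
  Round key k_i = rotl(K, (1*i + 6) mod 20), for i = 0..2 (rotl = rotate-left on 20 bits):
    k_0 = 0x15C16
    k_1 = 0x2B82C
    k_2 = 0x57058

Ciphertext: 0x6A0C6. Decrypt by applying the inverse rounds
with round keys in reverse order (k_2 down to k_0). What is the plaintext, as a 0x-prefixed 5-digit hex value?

s_0 = ciphertext = 0x6A0C6
s_1 = InvRound(s_0, k_2) = 0xDB2D0
s_2 = InvRound(s_1, k_1) = 0xB2314
s_3 = InvRound(s_2, k_0) = 0xE113E

0xE113E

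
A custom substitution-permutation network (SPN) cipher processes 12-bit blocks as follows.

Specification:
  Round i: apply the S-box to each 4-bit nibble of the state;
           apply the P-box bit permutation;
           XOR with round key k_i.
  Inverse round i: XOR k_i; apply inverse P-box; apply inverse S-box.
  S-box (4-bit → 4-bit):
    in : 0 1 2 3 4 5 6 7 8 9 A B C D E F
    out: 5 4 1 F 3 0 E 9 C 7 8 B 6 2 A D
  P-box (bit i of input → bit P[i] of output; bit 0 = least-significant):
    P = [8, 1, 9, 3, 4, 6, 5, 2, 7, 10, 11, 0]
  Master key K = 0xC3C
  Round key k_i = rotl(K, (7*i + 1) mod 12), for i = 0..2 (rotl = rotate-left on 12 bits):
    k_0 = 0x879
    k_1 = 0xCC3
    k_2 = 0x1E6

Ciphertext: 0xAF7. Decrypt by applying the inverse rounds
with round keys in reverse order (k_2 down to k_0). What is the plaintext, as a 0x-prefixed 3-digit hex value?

s_0 = ciphertext = 0xAF7
s_1 = InvRound(s_0, k_2) = 0x820
s_2 = InvRound(s_1, k_1) = 0xBCD
s_3 = InvRound(s_2, k_0) = 0x2F0

0x2F0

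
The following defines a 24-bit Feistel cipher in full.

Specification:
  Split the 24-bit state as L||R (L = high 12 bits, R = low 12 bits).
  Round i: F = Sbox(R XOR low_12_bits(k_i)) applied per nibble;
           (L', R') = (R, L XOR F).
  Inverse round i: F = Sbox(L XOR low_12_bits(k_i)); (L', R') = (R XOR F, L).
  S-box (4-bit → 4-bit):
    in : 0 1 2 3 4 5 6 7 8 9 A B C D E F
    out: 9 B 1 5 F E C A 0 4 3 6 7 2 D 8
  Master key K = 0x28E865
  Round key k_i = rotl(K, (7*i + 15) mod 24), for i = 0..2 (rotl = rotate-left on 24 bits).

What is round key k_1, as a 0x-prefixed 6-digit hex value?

K = 0x28E865
k_0 = rotl(K, (7*0+15) mod 24) = rotl(K, 15) = 0x329474
k_1 = rotl(K, (7*1+15) mod 24) = rotl(K, 22) = 0x4A3A19

0x4A3A19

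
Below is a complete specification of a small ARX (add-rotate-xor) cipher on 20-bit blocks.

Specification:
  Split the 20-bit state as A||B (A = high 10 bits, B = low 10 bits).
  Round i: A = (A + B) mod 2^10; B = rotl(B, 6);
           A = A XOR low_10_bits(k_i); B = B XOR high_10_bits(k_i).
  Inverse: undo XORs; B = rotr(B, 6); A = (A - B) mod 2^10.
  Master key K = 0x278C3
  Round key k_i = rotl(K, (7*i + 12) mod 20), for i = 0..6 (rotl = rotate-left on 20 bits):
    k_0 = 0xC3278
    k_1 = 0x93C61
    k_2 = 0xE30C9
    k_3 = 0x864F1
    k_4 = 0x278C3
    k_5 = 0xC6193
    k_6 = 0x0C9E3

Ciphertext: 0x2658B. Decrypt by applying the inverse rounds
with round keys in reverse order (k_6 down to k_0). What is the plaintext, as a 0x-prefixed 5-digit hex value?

0xD2771

s_0 = ciphertext = 0x2658B
s_1 = InvRound(s_0, k_6) = 0x79396
s_2 = InvRound(s_1, k_5) = 0xE54E2
s_3 = InvRound(s_2, k_4) = 0xE57C1
s_4 = InvRound(s_3, k_3) = 0x77587
s_5 = InvRound(s_4, k_2) = 0x170B8
s_6 = InvRound(s_5, k_1) = 0x30B7B
s_7 = InvRound(s_6, k_0) = 0xD2771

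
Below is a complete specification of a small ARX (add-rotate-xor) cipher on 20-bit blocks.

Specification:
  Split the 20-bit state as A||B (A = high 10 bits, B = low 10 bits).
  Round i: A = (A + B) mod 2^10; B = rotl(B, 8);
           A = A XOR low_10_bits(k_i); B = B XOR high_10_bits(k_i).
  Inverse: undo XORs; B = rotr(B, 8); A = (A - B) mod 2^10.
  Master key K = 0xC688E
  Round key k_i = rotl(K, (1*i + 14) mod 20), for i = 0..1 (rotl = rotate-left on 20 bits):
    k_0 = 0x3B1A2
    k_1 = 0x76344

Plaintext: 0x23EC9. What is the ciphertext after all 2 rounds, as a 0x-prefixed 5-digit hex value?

0xC738F

s_0 = plaintext = 0x23EC9
s_1 = Round(s_0, k_0) = 0xBE95E
s_2 = Round(s_1, k_1) = 0xC738F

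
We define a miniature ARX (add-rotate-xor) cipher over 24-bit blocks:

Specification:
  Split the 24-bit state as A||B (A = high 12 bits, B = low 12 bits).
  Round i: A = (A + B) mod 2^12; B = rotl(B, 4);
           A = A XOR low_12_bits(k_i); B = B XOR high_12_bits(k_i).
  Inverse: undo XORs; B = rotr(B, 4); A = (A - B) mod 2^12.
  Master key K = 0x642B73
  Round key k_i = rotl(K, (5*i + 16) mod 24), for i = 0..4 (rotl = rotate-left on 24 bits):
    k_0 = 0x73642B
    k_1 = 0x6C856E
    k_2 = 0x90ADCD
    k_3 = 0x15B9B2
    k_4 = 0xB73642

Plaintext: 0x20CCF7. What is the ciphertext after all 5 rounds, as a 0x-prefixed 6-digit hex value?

s_0 = plaintext = 0x20CCF7
s_1 = Round(s_0, k_0) = 0xB2884A
s_2 = Round(s_1, k_1) = 0x61C260
s_3 = Round(s_2, k_2) = 0x5B1F08
s_4 = Round(s_3, k_3) = 0xD0B1D4
s_5 = Round(s_4, k_4) = 0x89D632

0x89D632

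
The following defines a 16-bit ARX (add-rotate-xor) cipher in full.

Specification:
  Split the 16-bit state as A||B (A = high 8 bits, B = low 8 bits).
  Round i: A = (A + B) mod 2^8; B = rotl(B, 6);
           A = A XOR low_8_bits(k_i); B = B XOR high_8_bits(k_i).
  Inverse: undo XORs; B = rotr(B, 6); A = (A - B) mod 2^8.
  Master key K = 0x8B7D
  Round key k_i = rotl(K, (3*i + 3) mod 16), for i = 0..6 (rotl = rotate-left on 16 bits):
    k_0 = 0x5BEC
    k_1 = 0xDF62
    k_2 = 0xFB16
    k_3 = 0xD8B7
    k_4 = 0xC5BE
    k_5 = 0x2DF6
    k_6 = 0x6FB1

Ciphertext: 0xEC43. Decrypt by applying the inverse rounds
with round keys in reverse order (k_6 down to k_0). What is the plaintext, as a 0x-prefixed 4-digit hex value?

0xDB78

s_0 = ciphertext = 0xEC43
s_1 = InvRound(s_0, k_6) = 0xADB0
s_2 = InvRound(s_1, k_5) = 0xE576
s_3 = InvRound(s_2, k_4) = 0x8DCE
s_4 = InvRound(s_3, k_3) = 0xE258
s_5 = InvRound(s_4, k_2) = 0x668E
s_6 = InvRound(s_5, k_1) = 0xBF45
s_7 = InvRound(s_6, k_0) = 0xDB78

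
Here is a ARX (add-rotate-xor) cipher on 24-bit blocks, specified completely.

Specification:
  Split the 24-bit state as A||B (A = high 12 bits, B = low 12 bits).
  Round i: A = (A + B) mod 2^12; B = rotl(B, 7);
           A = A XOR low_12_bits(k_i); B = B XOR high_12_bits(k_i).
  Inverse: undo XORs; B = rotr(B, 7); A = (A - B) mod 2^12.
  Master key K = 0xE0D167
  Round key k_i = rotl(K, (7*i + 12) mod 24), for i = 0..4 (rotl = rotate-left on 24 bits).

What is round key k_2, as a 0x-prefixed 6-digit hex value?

0x83459F

K = 0xE0D167
k_0 = rotl(K, (7*0+12) mod 24) = rotl(K, 12) = 0x167E0D
k_1 = rotl(K, (7*1+12) mod 24) = rotl(K, 19) = 0x3F068B
k_2 = rotl(K, (7*2+12) mod 24) = rotl(K, 2) = 0x83459F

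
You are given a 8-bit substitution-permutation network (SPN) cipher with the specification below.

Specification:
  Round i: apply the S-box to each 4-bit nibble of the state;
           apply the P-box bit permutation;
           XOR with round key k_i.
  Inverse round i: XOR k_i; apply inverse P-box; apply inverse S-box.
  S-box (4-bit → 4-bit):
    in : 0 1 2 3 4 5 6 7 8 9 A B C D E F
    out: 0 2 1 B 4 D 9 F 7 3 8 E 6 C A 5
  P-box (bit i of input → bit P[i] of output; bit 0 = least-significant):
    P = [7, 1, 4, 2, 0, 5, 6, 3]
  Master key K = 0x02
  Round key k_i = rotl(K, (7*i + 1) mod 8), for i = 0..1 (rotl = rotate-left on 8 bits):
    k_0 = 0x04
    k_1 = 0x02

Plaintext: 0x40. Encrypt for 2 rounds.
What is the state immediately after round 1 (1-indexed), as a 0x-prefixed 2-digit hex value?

s_0 = plaintext = 0x40
s_1 = Round(s_0, k_0) = 0x44
s_2 = Round(s_1, k_1) = 0x52

0x44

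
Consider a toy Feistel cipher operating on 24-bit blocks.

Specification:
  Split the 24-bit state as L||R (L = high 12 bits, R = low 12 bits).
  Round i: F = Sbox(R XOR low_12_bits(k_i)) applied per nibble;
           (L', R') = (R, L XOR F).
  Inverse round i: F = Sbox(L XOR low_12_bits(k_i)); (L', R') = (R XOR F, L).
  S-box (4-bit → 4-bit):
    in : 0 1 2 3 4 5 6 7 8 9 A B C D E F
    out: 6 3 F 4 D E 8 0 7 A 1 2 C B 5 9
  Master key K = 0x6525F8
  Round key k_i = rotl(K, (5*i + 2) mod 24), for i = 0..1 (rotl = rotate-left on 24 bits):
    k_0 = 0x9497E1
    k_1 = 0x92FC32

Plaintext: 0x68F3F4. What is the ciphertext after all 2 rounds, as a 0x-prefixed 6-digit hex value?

s_0 = plaintext = 0x68F3F4
s_1 = Round(s_0, k_0) = 0x3F4BB1
s_2 = Round(s_1, k_1) = 0xBB1380

0xBB1380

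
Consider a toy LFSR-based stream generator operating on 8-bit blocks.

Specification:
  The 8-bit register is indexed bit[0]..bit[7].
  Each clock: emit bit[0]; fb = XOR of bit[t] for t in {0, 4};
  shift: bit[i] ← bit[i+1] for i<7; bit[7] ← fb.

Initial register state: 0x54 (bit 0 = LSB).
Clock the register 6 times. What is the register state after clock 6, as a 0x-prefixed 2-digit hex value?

0x05

reg_0 = 0x54
clock 1: out=0, reg = 0xAA
clock 2: out=0, reg = 0x55
clock 3: out=1, reg = 0x2A
clock 4: out=0, reg = 0x15
clock 5: out=1, reg = 0x0A
clock 6: out=0, reg = 0x05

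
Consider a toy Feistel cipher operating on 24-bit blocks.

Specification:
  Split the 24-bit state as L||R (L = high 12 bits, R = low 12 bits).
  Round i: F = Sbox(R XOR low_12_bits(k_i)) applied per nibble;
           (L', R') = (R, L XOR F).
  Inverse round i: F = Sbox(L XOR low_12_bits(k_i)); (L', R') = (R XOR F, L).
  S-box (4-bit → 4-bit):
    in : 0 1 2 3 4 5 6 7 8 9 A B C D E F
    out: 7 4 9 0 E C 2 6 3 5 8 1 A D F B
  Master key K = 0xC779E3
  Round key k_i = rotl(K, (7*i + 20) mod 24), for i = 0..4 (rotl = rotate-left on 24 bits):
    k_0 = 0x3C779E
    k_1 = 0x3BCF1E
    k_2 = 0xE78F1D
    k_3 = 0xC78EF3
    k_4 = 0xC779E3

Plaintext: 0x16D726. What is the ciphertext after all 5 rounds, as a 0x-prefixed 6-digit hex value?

s_0 = plaintext = 0x16D726
s_1 = Round(s_0, k_0) = 0x72667E
s_2 = Round(s_1, k_1) = 0x67E201
s_3 = Round(s_2, k_2) = 0x201B34
s_4 = Round(s_3, k_3) = 0xB34EA7
s_5 = Round(s_4, k_4) = 0xEA7DDA

0xEA7DDA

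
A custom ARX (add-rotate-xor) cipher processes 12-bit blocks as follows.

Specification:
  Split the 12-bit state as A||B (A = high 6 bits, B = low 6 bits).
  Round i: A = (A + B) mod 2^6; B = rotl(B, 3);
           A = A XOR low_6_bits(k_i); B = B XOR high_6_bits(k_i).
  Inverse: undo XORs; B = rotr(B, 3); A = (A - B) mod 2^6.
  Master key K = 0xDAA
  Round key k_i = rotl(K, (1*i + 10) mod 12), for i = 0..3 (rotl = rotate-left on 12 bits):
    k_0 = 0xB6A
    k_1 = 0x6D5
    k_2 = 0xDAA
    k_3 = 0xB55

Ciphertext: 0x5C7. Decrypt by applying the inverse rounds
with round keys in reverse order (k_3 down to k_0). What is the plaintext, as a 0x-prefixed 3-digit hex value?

0x0AA

s_0 = ciphertext = 0x5C7
s_1 = InvRound(s_0, k_3) = 0xB55
s_2 = InvRound(s_1, k_2) = 0xADC
s_3 = InvRound(s_2, k_1) = 0x1B8
s_4 = InvRound(s_3, k_0) = 0x0AA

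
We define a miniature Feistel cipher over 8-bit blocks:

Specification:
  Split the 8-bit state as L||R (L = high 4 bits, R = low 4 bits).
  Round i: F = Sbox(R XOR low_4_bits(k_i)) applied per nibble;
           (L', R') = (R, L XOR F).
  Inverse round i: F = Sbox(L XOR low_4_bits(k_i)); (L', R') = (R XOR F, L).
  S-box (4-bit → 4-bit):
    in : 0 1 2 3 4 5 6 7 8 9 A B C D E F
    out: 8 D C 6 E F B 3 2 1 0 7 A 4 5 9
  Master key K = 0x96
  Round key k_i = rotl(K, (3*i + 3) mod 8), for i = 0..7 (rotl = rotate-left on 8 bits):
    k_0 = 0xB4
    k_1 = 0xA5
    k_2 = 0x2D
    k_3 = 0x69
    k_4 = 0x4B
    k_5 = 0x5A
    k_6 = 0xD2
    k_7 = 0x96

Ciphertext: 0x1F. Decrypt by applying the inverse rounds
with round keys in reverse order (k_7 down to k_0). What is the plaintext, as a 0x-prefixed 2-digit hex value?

s_0 = ciphertext = 0x1F
s_1 = InvRound(s_0, k_7) = 0xC1
s_2 = InvRound(s_1, k_6) = 0x4C
s_3 = InvRound(s_2, k_5) = 0x94
s_4 = InvRound(s_3, k_4) = 0x89
s_5 = InvRound(s_4, k_3) = 0x48
s_6 = InvRound(s_5, k_2) = 0x94
s_7 = InvRound(s_6, k_1) = 0xE9
s_8 = InvRound(s_7, k_0) = 0x9E

0x9E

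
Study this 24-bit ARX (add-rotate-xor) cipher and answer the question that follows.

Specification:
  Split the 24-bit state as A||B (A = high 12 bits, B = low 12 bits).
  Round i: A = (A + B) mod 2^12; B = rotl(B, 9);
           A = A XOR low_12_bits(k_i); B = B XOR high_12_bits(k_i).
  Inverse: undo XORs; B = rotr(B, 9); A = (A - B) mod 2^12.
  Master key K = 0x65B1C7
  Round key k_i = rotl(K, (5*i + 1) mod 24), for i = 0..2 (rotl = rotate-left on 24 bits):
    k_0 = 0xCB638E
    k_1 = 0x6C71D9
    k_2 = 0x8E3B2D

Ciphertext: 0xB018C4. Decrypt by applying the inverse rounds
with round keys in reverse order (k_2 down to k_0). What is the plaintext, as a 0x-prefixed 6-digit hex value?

0x253A69

s_0 = ciphertext = 0xB018C4
s_1 = InvRound(s_0, k_2) = 0xEF4138
s_2 = InvRound(s_1, k_1) = 0xF32FFB
s_3 = InvRound(s_2, k_0) = 0x253A69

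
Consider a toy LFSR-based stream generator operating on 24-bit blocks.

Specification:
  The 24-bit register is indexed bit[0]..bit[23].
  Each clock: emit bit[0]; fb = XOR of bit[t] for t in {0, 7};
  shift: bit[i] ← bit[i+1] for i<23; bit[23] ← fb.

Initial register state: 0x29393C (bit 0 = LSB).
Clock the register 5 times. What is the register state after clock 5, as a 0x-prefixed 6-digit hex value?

reg_0 = 0x29393C
clock 1: out=0, reg = 0x149C9E
clock 2: out=0, reg = 0x8A4E4F
clock 3: out=1, reg = 0xC52727
clock 4: out=1, reg = 0xE29393
clock 5: out=1, reg = 0x7149C9

0x7149C9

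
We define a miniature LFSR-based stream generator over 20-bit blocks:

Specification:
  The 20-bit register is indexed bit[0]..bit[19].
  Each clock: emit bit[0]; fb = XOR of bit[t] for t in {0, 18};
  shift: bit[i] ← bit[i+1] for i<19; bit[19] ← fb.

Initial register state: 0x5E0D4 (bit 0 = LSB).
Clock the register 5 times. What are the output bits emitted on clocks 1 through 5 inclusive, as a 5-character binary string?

reg_0 = 0x5E0D4
clock 1: out=0, reg = 0xAF06A
clock 2: out=0, reg = 0x57835
clock 3: out=1, reg = 0x2BC1A
clock 4: out=0, reg = 0x15E0D
clock 5: out=1, reg = 0x8AF06

00101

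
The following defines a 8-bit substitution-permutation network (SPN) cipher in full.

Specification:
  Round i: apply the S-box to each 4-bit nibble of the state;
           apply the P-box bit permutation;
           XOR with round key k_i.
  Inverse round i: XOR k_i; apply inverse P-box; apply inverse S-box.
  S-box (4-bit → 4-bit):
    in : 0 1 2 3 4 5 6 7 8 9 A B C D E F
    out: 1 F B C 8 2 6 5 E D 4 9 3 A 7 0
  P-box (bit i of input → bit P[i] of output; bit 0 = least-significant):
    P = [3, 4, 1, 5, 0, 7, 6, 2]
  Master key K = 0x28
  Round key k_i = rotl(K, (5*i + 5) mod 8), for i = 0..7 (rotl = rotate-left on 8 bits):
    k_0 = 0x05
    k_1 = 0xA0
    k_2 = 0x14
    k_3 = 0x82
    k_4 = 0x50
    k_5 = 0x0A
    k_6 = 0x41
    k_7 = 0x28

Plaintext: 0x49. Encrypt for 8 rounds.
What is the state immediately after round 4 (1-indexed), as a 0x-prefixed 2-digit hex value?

0x17

s_0 = plaintext = 0x49
s_1 = Round(s_0, k_0) = 0x2B
s_2 = Round(s_1, k_1) = 0x0D
s_3 = Round(s_2, k_2) = 0x25
s_4 = Round(s_3, k_3) = 0x17
s_5 = Round(s_4, k_4) = 0x9F
s_6 = Round(s_5, k_5) = 0x4F
s_7 = Round(s_6, k_6) = 0x45
s_8 = Round(s_7, k_7) = 0x3C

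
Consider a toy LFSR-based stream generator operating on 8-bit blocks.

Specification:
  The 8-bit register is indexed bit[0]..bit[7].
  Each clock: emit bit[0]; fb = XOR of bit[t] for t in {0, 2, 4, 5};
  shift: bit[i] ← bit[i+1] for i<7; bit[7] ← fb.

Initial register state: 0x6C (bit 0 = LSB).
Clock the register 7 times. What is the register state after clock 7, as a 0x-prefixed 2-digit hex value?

0x84

reg_0 = 0x6C
clock 1: out=0, reg = 0x36
clock 2: out=0, reg = 0x9B
clock 3: out=1, reg = 0x4D
clock 4: out=1, reg = 0x26
clock 5: out=0, reg = 0x13
clock 6: out=1, reg = 0x09
clock 7: out=1, reg = 0x84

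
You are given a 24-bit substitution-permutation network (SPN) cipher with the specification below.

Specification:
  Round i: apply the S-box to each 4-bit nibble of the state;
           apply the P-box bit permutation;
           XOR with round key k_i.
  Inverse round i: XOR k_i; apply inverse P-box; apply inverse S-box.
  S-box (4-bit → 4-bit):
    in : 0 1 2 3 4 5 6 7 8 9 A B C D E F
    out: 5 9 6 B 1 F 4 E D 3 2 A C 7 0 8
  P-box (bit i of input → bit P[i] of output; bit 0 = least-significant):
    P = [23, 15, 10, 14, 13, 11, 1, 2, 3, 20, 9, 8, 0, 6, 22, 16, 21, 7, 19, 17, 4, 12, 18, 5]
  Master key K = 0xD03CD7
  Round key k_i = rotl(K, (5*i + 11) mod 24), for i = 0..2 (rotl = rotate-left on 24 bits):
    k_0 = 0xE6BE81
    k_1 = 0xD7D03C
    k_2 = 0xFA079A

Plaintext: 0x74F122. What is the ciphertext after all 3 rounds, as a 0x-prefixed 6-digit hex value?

s_0 = plaintext = 0x74F122
s_1 = Round(s_0, k_0) = 0xC323AB
s_2 = Round(s_1, k_1) = 0xA119D4
s_3 = Round(s_2, k_2) = 0x493F91

0x493F91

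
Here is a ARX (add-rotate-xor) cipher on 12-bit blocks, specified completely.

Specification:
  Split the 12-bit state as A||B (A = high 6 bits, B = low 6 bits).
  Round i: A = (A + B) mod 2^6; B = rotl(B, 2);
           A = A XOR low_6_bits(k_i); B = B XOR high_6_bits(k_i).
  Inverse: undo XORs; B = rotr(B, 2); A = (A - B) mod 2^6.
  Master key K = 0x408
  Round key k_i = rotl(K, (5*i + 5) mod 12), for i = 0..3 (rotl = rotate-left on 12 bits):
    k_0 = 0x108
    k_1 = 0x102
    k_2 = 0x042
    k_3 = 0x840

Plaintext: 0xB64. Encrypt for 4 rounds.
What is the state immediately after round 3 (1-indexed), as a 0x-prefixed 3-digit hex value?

0x234

s_0 = plaintext = 0xB64
s_1 = Round(s_0, k_0) = 0x656
s_2 = Round(s_1, k_1) = 0xB5D
s_3 = Round(s_2, k_2) = 0x234
s_4 = Round(s_3, k_3) = 0xF32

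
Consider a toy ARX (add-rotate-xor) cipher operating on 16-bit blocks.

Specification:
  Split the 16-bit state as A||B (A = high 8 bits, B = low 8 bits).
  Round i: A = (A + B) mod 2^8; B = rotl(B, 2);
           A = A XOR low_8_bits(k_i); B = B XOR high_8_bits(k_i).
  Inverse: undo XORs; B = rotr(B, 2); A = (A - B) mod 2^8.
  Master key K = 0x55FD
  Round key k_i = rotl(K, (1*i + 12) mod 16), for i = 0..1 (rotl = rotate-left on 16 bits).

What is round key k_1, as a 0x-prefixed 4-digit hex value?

0xAABF

K = 0x55FD
k_0 = rotl(K, (1*0+12) mod 16) = rotl(K, 12) = 0xD55F
k_1 = rotl(K, (1*1+12) mod 16) = rotl(K, 13) = 0xAABF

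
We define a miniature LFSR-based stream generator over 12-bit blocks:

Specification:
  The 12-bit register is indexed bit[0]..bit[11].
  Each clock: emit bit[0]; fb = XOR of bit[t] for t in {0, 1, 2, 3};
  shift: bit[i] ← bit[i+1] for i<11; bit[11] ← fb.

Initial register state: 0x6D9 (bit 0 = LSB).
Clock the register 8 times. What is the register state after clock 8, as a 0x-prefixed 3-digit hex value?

0xD86

reg_0 = 0x6D9
clock 1: out=1, reg = 0x36C
clock 2: out=0, reg = 0x1B6
clock 3: out=0, reg = 0x0DB
clock 4: out=1, reg = 0x86D
clock 5: out=1, reg = 0xC36
clock 6: out=0, reg = 0x61B
clock 7: out=1, reg = 0xB0D
clock 8: out=1, reg = 0xD86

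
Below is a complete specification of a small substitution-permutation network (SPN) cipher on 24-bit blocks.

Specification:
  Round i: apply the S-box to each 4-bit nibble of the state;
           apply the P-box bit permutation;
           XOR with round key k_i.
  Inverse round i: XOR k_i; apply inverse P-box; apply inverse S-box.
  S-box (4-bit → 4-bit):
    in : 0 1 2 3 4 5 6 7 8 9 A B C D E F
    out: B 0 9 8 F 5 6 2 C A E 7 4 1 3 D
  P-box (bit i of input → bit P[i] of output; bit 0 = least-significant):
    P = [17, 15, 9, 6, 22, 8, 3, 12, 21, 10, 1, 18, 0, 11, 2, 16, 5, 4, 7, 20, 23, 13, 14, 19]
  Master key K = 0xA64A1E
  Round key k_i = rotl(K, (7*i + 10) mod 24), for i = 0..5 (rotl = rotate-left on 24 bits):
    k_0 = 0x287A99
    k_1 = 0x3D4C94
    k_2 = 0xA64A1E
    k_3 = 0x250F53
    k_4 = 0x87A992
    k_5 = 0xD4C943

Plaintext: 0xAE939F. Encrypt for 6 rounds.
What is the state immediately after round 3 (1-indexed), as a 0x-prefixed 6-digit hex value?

s_0 = plaintext = 0xAE939F
s_1 = Round(s_0, k_0) = 0x2701E9
s_2 = Round(s_1, k_1) = 0xF4C5C5
s_3 = Round(s_2, k_2) = 0x1C08A0
s_4 = Round(s_3, k_3) = 0x229698
s_5 = Round(s_4, k_4) = 0x1EB6F0
s_6 = Round(s_5, k_5) = 0x96553C

0x1C08A0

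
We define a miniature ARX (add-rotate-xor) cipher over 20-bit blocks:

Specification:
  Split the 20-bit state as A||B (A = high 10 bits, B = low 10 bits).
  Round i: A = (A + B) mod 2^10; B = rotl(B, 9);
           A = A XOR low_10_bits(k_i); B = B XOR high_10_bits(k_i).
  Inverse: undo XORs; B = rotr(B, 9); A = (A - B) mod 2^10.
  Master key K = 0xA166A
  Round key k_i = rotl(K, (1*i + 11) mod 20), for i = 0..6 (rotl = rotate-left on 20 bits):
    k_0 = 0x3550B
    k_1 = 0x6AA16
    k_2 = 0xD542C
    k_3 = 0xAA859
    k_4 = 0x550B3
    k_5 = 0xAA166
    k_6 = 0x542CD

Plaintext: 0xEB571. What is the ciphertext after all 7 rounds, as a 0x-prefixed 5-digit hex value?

0x5EFE5

s_0 = plaintext = 0xEB571
s_1 = Round(s_0, k_0) = 0x0566D
s_2 = Round(s_1, k_1) = 0x2529C
s_3 = Round(s_2, k_2) = 0xC721B
s_4 = Round(s_3, k_3) = 0x5B9A7
s_5 = Round(s_4, k_4) = 0xE9B87
s_6 = Round(s_5, k_5) = 0x92D6B
s_7 = Round(s_6, k_6) = 0x5EFE5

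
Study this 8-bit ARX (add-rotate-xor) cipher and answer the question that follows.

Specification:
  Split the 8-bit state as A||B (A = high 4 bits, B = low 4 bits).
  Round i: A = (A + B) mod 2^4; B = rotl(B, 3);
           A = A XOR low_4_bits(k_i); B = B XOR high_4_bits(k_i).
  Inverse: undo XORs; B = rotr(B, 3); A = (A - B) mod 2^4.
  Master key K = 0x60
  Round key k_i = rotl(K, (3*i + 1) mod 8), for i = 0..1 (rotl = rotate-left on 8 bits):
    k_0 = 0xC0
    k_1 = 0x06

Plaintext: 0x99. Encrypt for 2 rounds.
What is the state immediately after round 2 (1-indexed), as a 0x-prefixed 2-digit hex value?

s_0 = plaintext = 0x99
s_1 = Round(s_0, k_0) = 0x20
s_2 = Round(s_1, k_1) = 0x40

0x40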